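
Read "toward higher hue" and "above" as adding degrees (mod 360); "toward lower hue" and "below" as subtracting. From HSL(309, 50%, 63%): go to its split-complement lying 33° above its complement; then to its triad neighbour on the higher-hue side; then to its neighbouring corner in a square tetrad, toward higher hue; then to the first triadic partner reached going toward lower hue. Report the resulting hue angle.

252°

split-comp 33° ↑ +213°: 309 + 213 = 522 → 522 − 360 = 162°
triadic ↑ +120°: 162 + 120 = 282°
square ↑ +90°: 282 + 90 = 372 → 372 − 360 = 12°
triadic ↓ −120°: 12 − 120 = -108 → -108 + 360 = 252°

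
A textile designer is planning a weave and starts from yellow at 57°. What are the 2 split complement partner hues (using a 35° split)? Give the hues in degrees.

Split-complementary hues sit 35° either side of the complement.
Complement of 57°: 57 + 180 = 237°
237 − 35 = 202°
237 + 35 = 272°

202° and 272°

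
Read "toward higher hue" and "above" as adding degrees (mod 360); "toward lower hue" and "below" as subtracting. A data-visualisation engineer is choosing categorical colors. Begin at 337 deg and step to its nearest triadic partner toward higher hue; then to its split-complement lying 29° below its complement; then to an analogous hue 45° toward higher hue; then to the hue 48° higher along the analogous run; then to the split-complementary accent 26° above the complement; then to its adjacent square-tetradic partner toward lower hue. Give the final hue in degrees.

97°

triadic ↑ +120°: 337 + 120 = 457 → 457 − 360 = 97°
split-comp 29° ↓ +151°: 97 + 151 = 248°
analog 45° ↑ +45°: 248 + 45 = 293°
analog 48° ↑ +48°: 293 + 48 = 341°
split-comp 26° ↑ +206°: 341 + 206 = 547 → 547 − 360 = 187°
square ↓ −90°: 187 − 90 = 97°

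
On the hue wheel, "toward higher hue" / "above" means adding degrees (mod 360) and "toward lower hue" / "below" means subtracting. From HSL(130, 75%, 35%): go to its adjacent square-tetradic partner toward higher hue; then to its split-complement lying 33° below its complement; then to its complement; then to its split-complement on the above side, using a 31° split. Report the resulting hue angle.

38°

+90° (square ↑): 130 + 90 = 220°
+147° (split-comp 33° ↓): 220 + 147 = 367 → 367 − 360 = 7°
+180° (complement): 7 + 180 = 187°
+211° (split-comp 31° ↑): 187 + 211 = 398 → 398 − 360 = 38°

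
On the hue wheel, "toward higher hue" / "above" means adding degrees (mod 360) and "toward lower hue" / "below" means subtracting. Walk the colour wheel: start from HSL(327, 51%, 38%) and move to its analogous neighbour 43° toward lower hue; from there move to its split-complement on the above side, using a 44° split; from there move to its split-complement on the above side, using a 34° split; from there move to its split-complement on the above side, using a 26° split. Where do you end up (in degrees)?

208°

327 − 43 = 284°   (analog 43° ↓)
284 + 224 = 508 → 508 − 360 = 148°   (split-comp 44° ↑)
148 + 214 = 362 → 362 − 360 = 2°   (split-comp 34° ↑)
2 + 206 = 208°   (split-comp 26° ↑)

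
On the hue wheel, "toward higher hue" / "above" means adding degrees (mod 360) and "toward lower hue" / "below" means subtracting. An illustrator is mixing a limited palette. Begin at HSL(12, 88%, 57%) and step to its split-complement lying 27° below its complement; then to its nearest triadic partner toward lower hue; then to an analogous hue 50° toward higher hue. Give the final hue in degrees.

+153° (split-comp 27° ↓): 12 + 153 = 165°
−120° (triadic ↓): 165 − 120 = 45°
+50° (analog 50° ↑): 45 + 50 = 95°

95°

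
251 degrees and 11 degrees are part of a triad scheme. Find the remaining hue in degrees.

A triad places three hues 120° apart.
The full set through 11° is {11°, 131°, 251°}.
Given {11°, 251°}, the missing hue is 131°.

131°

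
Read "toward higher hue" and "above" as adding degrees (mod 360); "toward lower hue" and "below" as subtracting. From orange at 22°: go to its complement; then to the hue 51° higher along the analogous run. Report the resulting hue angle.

+180° (complement): 22 + 180 = 202°
+51° (analog 51° ↑): 202 + 51 = 253°

253°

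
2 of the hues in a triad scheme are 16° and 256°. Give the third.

136°

A triad places three hues 120° apart.
The full set through 16° is {16°, 136°, 256°}.
Given {16°, 256°}, the missing hue is 136°.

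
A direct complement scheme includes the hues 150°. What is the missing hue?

The complement sits 180° across the wheel.
The full set through 150° is {150°, 330°}.
Given {150°}, the missing hue is 330°.

330°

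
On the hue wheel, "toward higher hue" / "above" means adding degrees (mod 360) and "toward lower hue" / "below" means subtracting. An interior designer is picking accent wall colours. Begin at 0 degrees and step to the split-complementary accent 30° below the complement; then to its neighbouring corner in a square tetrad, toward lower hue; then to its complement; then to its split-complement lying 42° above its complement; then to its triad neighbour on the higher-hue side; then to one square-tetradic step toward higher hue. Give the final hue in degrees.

+150° (split-comp 30° ↓): 0 + 150 = 150°
−90° (square ↓): 150 − 90 = 60°
+180° (complement): 60 + 180 = 240°
+222° (split-comp 42° ↑): 240 + 222 = 462 → 462 − 360 = 102°
+120° (triadic ↑): 102 + 120 = 222°
+90° (square ↑): 222 + 90 = 312°

312°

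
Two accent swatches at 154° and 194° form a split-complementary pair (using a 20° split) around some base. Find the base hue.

The accents sit 20° either side of the complement, so the complement is their short-arc midpoint on the wheel.
Short-arc midpoint of 154° and 194°: 174°.
Base is 180° from the complement: 174 − 180 = -6 → -6 + 360 = 354°

354°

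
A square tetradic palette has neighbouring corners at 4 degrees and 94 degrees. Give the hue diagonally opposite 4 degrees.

184°

A square tetradic scheme places four hues 90° apart; opposite corners are 180° apart.
4 + 180 = 184°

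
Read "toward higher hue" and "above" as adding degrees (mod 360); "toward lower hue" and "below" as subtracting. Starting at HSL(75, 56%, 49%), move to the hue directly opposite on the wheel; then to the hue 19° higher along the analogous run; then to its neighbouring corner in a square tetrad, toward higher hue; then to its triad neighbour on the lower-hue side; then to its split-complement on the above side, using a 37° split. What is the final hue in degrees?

75 + 180 = 255°   (complement)
255 + 19 = 274°   (analog 19° ↑)
274 + 90 = 364 → 364 − 360 = 4°   (square ↑)
4 − 120 = -116 → -116 + 360 = 244°   (triadic ↓)
244 + 217 = 461 → 461 − 360 = 101°   (split-comp 37° ↑)

101°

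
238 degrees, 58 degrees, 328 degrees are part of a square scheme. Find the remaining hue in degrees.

148°

A square tetradic scheme places four hues every 90°.
The full set through 58° is {58°, 148°, 238°, 328°}.
Given {58°, 238°, 328°}, the missing hue is 148°.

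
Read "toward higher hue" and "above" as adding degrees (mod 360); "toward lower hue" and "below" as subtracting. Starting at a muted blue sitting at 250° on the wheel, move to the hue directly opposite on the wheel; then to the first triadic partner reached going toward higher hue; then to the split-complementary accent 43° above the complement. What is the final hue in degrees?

53°

complement +180°: 250 + 180 = 430 → 430 − 360 = 70°
triadic ↑ +120°: 70 + 120 = 190°
split-comp 43° ↑ +223°: 190 + 223 = 413 → 413 − 360 = 53°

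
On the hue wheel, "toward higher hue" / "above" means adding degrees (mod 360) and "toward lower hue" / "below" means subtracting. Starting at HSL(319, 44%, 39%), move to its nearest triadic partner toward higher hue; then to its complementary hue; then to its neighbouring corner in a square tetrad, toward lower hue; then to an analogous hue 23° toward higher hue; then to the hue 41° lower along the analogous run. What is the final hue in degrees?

151°

319 + 120 = 439 → 439 − 360 = 79°   (triadic ↑)
79 + 180 = 259°   (complement)
259 − 90 = 169°   (square ↓)
169 + 23 = 192°   (analog 23° ↑)
192 − 41 = 151°   (analog 41° ↓)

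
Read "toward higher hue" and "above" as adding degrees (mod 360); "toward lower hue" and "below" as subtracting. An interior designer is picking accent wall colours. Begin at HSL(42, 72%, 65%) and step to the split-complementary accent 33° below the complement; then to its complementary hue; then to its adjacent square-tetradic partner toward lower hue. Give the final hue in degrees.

42 + 147 = 189°   (split-comp 33° ↓)
189 + 180 = 369 → 369 − 360 = 9°   (complement)
9 − 90 = -81 → -81 + 360 = 279°   (square ↓)

279°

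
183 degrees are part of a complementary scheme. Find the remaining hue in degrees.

The complement sits 180° across the wheel.
The full set through 183° is {3°, 183°}.
Given {183°}, the missing hue is 3°.

3°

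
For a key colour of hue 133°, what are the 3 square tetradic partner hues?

A square tetradic scheme places four hues every 90°.
133 + 90 = 223°
133 + 180 = 313°
133 + 270 = 403 → 403 − 360 = 43°

223°, 313°, 43°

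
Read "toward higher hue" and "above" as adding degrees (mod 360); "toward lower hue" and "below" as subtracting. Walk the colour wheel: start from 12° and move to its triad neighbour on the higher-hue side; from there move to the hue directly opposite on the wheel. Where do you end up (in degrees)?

312°

triadic ↑ +120°: 12 + 120 = 132°
complement +180°: 132 + 180 = 312°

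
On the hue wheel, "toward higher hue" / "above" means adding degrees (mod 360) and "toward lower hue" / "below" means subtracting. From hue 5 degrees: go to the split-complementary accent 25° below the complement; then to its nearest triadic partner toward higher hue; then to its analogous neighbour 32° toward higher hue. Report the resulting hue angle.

312°

5 + 155 = 160°   (split-comp 25° ↓)
160 + 120 = 280°   (triadic ↑)
280 + 32 = 312°   (analog 32° ↑)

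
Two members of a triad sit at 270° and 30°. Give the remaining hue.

150°

A triad spaces three hues 120° apart.
The full set is {30°, 150°, 270°}.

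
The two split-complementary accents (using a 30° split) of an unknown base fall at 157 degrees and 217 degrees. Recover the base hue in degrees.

The accents sit 30° either side of the complement, so the complement is their short-arc midpoint on the wheel.
Short-arc midpoint of 157° and 217°: 187°.
Base is 180° from the complement: 187 − 180 = 7°

7°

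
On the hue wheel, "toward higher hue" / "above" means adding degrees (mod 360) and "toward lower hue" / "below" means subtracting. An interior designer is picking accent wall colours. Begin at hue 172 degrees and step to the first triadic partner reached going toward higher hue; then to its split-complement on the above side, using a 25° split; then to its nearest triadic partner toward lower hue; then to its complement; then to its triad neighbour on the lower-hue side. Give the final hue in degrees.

+120° (triadic ↑): 172 + 120 = 292°
+205° (split-comp 25° ↑): 292 + 205 = 497 → 497 − 360 = 137°
−120° (triadic ↓): 137 − 120 = 17°
+180° (complement): 17 + 180 = 197°
−120° (triadic ↓): 197 − 120 = 77°

77°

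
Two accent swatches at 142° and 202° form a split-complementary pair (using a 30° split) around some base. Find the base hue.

352°

The accents sit 30° either side of the complement, so the complement is their short-arc midpoint on the wheel.
Short-arc midpoint of 142° and 202°: 172°.
Base is 180° from the complement: 172 − 180 = -8 → -8 + 360 = 352°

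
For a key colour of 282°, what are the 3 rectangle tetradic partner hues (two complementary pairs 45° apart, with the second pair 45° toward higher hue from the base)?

327°, 102°, and 147°

A rectangular tetradic uses two complementary pairs 45° apart: offsets 0°, 45°, 180°, 225°.
282 + 45 = 327°
282 + 180 = 462 → 462 − 360 = 102°
282 + 225 = 507 → 507 − 360 = 147°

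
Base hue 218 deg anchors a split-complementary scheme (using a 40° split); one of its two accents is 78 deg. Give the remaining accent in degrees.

358°

Split-complementary hues sit 40° either side of the complement.
Complement of the base 218°: 218 + 180 = 398 → 398 − 360 = 38°
The given accent 78° is 40° one side of 38°; the other accent sits 40° the other side: 38 − 40 = -2 → -2 + 360 = 358°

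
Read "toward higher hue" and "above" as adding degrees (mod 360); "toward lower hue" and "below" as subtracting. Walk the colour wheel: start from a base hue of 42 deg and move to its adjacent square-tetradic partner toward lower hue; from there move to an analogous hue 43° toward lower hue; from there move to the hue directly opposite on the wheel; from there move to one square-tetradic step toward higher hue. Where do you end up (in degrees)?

42 − 90 = -48 → -48 + 360 = 312°   (square ↓)
312 − 43 = 269°   (analog 43° ↓)
269 + 180 = 449 → 449 − 360 = 89°   (complement)
89 + 90 = 179°   (square ↑)

179°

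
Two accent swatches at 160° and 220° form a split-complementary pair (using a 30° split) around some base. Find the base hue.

The accents sit 30° either side of the complement, so the complement is their short-arc midpoint on the wheel.
Short-arc midpoint of 160° and 220°: 190°.
Base is 180° from the complement: 190 − 180 = 10°

10°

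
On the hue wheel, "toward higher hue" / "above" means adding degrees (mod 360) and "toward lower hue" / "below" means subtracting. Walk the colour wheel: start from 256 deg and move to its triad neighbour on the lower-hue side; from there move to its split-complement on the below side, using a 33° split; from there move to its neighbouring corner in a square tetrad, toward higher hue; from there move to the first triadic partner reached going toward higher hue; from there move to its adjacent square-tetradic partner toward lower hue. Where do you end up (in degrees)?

−120° (triadic ↓): 256 − 120 = 136°
+147° (split-comp 33° ↓): 136 + 147 = 283°
+90° (square ↑): 283 + 90 = 373 → 373 − 360 = 13°
+120° (triadic ↑): 13 + 120 = 133°
−90° (square ↓): 133 − 90 = 43°

43°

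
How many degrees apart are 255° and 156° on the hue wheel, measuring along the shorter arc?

99°

|255 − 156| = 99.
99 ≤ 180, so the shorter arc is 99°.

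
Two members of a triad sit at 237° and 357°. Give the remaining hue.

117°

A triad spaces three hues 120° apart.
The full set is {117°, 237°, 357°}.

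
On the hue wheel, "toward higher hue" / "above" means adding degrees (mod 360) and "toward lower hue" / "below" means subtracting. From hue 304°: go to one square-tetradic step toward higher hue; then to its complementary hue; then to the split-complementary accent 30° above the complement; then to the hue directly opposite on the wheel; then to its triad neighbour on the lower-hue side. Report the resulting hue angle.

304 + 90 = 394 → 394 − 360 = 34°   (square ↑)
34 + 180 = 214°   (complement)
214 + 210 = 424 → 424 − 360 = 64°   (split-comp 30° ↑)
64 + 180 = 244°   (complement)
244 − 120 = 124°   (triadic ↓)

124°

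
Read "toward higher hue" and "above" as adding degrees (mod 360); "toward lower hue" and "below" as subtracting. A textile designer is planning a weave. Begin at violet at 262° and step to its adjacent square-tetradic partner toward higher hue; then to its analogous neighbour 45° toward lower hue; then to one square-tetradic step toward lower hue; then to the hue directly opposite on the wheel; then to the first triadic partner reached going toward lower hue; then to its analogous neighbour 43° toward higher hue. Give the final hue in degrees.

320°

square ↑ +90°: 262 + 90 = 352°
analog 45° ↓ −45°: 352 − 45 = 307°
square ↓ −90°: 307 − 90 = 217°
complement +180°: 217 + 180 = 397 → 397 − 360 = 37°
triadic ↓ −120°: 37 − 120 = -83 → -83 + 360 = 277°
analog 43° ↑ +43°: 277 + 43 = 320°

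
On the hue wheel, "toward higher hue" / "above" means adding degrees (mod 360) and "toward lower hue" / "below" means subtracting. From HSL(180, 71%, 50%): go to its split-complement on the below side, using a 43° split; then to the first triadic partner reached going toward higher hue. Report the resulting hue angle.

180 + 137 = 317°   (split-comp 43° ↓)
317 + 120 = 437 → 437 − 360 = 77°   (triadic ↑)

77°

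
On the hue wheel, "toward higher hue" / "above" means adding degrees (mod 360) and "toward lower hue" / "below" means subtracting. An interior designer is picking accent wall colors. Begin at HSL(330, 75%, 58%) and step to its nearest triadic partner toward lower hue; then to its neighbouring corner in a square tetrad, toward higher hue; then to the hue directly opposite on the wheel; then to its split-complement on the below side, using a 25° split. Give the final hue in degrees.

triadic ↓ −120°: 330 − 120 = 210°
square ↑ +90°: 210 + 90 = 300°
complement +180°: 300 + 180 = 480 → 480 − 360 = 120°
split-comp 25° ↓ +155°: 120 + 155 = 275°

275°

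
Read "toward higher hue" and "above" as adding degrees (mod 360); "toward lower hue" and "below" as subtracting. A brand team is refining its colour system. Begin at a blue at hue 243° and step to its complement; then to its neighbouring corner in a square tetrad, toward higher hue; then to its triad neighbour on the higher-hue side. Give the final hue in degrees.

243 + 180 = 423 → 423 − 360 = 63°   (complement)
63 + 90 = 153°   (square ↑)
153 + 120 = 273°   (triadic ↑)

273°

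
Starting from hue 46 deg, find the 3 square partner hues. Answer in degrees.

136°, 226°, and 316°

46 + 90 = 136°
46 + 180 = 226°
46 + 270 = 316°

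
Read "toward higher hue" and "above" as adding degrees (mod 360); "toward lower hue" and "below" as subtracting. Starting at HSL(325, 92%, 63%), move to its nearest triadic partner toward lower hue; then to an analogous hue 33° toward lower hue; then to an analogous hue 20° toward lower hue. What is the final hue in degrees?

152°

325 − 120 = 205°   (triadic ↓)
205 − 33 = 172°   (analog 33° ↓)
172 − 20 = 152°   (analog 20° ↓)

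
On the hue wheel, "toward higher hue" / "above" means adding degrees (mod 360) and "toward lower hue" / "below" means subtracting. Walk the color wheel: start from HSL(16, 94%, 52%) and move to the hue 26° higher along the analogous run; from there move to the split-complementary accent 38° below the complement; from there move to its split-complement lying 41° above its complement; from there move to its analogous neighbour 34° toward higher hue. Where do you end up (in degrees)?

analog 26° ↑ +26°: 16 + 26 = 42°
split-comp 38° ↓ +142°: 42 + 142 = 184°
split-comp 41° ↑ +221°: 184 + 221 = 405 → 405 − 360 = 45°
analog 34° ↑ +34°: 45 + 34 = 79°

79°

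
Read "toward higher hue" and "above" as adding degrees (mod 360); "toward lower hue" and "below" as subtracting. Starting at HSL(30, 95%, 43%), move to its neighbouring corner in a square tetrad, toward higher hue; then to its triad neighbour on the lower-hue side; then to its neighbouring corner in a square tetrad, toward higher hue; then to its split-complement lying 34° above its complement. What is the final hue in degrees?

304°

square ↑ +90°: 30 + 90 = 120°
triadic ↓ −120°: 120 − 120 = 0°
square ↑ +90°: 0 + 90 = 90°
split-comp 34° ↑ +214°: 90 + 214 = 304°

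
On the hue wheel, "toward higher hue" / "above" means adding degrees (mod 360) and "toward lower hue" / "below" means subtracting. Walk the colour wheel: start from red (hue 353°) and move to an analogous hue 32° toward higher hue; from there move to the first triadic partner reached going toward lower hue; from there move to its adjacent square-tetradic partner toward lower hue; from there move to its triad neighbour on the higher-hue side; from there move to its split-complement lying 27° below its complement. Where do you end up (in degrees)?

analog 32° ↑ +32°: 353 + 32 = 385 → 385 − 360 = 25°
triadic ↓ −120°: 25 − 120 = -95 → -95 + 360 = 265°
square ↓ −90°: 265 − 90 = 175°
triadic ↑ +120°: 175 + 120 = 295°
split-comp 27° ↓ +153°: 295 + 153 = 448 → 448 − 360 = 88°

88°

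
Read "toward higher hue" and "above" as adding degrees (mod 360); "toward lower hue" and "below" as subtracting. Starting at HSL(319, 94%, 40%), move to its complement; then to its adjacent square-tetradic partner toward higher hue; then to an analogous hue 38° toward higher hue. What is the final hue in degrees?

complement +180°: 319 + 180 = 499 → 499 − 360 = 139°
square ↑ +90°: 139 + 90 = 229°
analog 38° ↑ +38°: 229 + 38 = 267°

267°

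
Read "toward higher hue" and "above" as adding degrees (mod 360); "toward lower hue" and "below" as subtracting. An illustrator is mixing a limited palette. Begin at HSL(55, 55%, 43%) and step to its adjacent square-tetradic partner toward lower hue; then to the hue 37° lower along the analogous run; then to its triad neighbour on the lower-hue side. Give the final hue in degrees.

168°

55 − 90 = -35 → -35 + 360 = 325°   (square ↓)
325 − 37 = 288°   (analog 37° ↓)
288 − 120 = 168°   (triadic ↓)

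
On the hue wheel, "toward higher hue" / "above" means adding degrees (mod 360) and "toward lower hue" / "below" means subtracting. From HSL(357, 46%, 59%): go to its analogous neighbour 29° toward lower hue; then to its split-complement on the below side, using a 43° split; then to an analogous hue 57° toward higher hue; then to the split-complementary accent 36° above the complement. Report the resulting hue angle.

18°

357 − 29 = 328°   (analog 29° ↓)
328 + 137 = 465 → 465 − 360 = 105°   (split-comp 43° ↓)
105 + 57 = 162°   (analog 57° ↑)
162 + 216 = 378 → 378 − 360 = 18°   (split-comp 36° ↑)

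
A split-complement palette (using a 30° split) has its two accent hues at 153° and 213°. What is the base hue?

The accents sit 30° either side of the complement, so the complement is their short-arc midpoint on the wheel.
Short-arc midpoint of 153° and 213°: 183°.
Base is 180° from the complement: 183 − 180 = 3°

3°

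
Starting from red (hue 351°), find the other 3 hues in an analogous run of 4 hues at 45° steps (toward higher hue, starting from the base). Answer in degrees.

36°, 81°, and 126°

Analogous hues sit every 45° along the wheel.
351 + 45 = 396 → 396 − 360 = 36°
351 + 90 = 441 → 441 − 360 = 81°
351 + 135 = 486 → 486 − 360 = 126°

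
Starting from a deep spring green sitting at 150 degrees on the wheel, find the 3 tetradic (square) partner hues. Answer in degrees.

240°, 330° and 60°

A square tetradic scheme places four hues every 90°.
150 + 90 = 240°
150 + 180 = 330°
150 + 270 = 420 → 420 − 360 = 60°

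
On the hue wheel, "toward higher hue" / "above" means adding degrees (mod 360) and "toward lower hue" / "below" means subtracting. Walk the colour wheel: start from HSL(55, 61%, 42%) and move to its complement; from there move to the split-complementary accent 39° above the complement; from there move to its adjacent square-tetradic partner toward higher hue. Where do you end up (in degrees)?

+180° (complement): 55 + 180 = 235°
+219° (split-comp 39° ↑): 235 + 219 = 454 → 454 − 360 = 94°
+90° (square ↑): 94 + 90 = 184°

184°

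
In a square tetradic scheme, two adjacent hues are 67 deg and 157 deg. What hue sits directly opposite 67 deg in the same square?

247°

A square tetradic scheme places four hues 90° apart; opposite corners are 180° apart.
67 + 180 = 247°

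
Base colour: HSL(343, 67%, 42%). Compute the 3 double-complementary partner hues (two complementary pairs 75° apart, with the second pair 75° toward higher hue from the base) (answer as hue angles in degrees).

58°, 163°, 238°

A rectangular tetradic uses two complementary pairs 75° apart: offsets 0°, 75°, 180°, 255°.
343 + 75 = 418 → 418 − 360 = 58°
343 + 180 = 523 → 523 − 360 = 163°
343 + 255 = 598 → 598 − 360 = 238°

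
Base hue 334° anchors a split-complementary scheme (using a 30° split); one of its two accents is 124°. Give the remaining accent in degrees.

184°

Split-complementary hues sit 30° either side of the complement.
Complement of the base 334°: 334 + 180 = 514 → 514 − 360 = 154°
The given accent 124° is 30° one side of 154°; the other accent sits 30° the other side: 154 + 30 = 184°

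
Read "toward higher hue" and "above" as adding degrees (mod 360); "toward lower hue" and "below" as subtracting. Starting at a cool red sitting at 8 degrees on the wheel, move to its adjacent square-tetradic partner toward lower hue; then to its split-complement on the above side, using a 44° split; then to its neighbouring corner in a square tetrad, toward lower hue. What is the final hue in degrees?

−90° (square ↓): 8 − 90 = -82 → -82 + 360 = 278°
+224° (split-comp 44° ↑): 278 + 224 = 502 → 502 − 360 = 142°
−90° (square ↓): 142 − 90 = 52°

52°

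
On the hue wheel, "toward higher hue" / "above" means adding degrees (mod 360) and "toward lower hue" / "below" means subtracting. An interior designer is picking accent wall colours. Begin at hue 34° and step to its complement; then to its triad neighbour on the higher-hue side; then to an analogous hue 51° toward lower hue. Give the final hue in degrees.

283°

34 + 180 = 214°   (complement)
214 + 120 = 334°   (triadic ↑)
334 − 51 = 283°   (analog 51° ↓)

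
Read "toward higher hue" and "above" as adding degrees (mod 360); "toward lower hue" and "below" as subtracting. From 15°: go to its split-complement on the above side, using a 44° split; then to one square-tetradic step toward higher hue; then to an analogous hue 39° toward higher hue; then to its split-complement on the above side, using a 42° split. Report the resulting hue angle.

230°

+224° (split-comp 44° ↑): 15 + 224 = 239°
+90° (square ↑): 239 + 90 = 329°
+39° (analog 39° ↑): 329 + 39 = 368 → 368 − 360 = 8°
+222° (split-comp 42° ↑): 8 + 222 = 230°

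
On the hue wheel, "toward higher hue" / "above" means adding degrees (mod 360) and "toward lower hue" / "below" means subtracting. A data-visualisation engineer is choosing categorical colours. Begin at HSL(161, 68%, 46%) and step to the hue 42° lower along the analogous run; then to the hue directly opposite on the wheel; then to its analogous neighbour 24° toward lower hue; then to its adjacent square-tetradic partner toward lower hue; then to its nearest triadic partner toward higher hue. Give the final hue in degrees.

305°

analog 42° ↓ −42°: 161 − 42 = 119°
complement +180°: 119 + 180 = 299°
analog 24° ↓ −24°: 299 − 24 = 275°
square ↓ −90°: 275 − 90 = 185°
triadic ↑ +120°: 185 + 120 = 305°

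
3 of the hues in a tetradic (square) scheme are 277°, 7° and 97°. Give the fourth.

187°

A square tetradic scheme places four hues every 90°.
The full set through 7° is {7°, 97°, 187°, 277°}.
Given {7°, 97°, 277°}, the missing hue is 187°.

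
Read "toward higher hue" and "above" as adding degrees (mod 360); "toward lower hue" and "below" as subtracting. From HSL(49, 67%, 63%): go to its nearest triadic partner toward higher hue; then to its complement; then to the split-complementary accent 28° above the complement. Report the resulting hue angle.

197°

49 + 120 = 169°   (triadic ↑)
169 + 180 = 349°   (complement)
349 + 208 = 557 → 557 − 360 = 197°   (split-comp 28° ↑)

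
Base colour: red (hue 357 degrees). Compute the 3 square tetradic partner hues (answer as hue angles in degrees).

A square tetradic scheme places four hues every 90°.
357 + 90 = 447 → 447 − 360 = 87°
357 + 180 = 537 → 537 − 360 = 177°
357 + 270 = 627 → 627 − 360 = 267°

87°, 177°, 267°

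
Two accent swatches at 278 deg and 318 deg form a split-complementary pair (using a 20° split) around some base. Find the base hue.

118°

The accents sit 20° either side of the complement, so the complement is their short-arc midpoint on the wheel.
Short-arc midpoint of 278° and 318°: 298°.
Base is 180° from the complement: 298 − 180 = 118°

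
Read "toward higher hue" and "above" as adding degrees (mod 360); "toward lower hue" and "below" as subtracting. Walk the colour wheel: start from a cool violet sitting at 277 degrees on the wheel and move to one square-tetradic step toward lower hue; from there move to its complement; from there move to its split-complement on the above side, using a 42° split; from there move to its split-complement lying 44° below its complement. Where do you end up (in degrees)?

square ↓ −90°: 277 − 90 = 187°
complement +180°: 187 + 180 = 367 → 367 − 360 = 7°
split-comp 42° ↑ +222°: 7 + 222 = 229°
split-comp 44° ↓ +136°: 229 + 136 = 365 → 365 − 360 = 5°

5°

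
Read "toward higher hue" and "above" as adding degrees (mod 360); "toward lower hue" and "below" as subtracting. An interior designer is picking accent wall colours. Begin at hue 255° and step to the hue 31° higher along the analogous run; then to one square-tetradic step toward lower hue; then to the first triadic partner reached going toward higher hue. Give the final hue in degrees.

analog 31° ↑ +31°: 255 + 31 = 286°
square ↓ −90°: 286 − 90 = 196°
triadic ↑ +120°: 196 + 120 = 316°

316°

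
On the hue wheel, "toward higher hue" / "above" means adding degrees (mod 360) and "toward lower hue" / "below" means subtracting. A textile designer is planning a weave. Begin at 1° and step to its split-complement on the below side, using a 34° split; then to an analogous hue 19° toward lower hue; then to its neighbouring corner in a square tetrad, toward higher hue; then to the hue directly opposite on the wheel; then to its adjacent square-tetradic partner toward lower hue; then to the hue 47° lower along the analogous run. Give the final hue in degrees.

261°

split-comp 34° ↓ +146°: 1 + 146 = 147°
analog 19° ↓ −19°: 147 − 19 = 128°
square ↑ +90°: 128 + 90 = 218°
complement +180°: 218 + 180 = 398 → 398 − 360 = 38°
square ↓ −90°: 38 − 90 = -52 → -52 + 360 = 308°
analog 47° ↓ −47°: 308 − 47 = 261°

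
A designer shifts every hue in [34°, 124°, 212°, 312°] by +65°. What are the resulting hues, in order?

99°, 189°, 277°, 17°

34 + 65 = 99°
124 + 65 = 189°
212 + 65 = 277°
312 + 65 = 377 → 377 − 360 = 17°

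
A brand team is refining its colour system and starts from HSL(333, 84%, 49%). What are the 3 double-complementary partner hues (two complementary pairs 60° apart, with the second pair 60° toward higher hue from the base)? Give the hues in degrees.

A rectangular tetradic uses two complementary pairs 60° apart: offsets 0°, 60°, 180°, 240°.
333 + 60 = 393 → 393 − 360 = 33°
333 + 180 = 513 → 513 − 360 = 153°
333 + 240 = 573 → 573 − 360 = 213°

33°, 153°, 213°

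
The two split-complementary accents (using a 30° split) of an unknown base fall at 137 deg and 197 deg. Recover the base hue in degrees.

347°

The accents sit 30° either side of the complement, so the complement is their short-arc midpoint on the wheel.
Short-arc midpoint of 137° and 197°: 167°.
Base is 180° from the complement: 167 − 180 = -13 → -13 + 360 = 347°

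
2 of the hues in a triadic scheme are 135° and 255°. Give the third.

15°

A triad places three hues 120° apart.
The full set through 135° is {15°, 135°, 255°}.
Given {135°, 255°}, the missing hue is 15°.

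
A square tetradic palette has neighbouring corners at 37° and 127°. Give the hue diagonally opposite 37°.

A square tetradic scheme places four hues 90° apart; opposite corners are 180° apart.
37 + 180 = 217°

217°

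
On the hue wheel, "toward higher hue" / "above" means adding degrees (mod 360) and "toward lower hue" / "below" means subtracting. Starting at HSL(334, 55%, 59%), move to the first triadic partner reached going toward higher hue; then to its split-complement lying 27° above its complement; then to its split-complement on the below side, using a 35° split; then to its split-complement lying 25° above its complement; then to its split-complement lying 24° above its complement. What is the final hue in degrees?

+120° (triadic ↑): 334 + 120 = 454 → 454 − 360 = 94°
+207° (split-comp 27° ↑): 94 + 207 = 301°
+145° (split-comp 35° ↓): 301 + 145 = 446 → 446 − 360 = 86°
+205° (split-comp 25° ↑): 86 + 205 = 291°
+204° (split-comp 24° ↑): 291 + 204 = 495 → 495 − 360 = 135°

135°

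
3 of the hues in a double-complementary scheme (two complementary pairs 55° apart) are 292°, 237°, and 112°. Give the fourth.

A rectangular tetradic uses two complementary pairs 55° apart: offsets 0°, 55°, 180°, 235°.
Among {112°, 237°, 292°}, 292° and 112° are a 180° pair.
The remaining hue 237° needs its own complement: 237 + 180 = 417 → 417 − 360 = 57°

57°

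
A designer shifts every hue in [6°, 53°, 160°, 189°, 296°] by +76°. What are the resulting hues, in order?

82°, 129°, 236°, 265°, 12°

6 + 76 = 82°
53 + 76 = 129°
160 + 76 = 236°
189 + 76 = 265°
296 + 76 = 372 → 372 − 360 = 12°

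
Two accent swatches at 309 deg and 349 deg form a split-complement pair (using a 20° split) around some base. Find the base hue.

The accents sit 20° either side of the complement, so the complement is their short-arc midpoint on the wheel.
Short-arc midpoint of 309° and 349°: 329°.
Base is 180° from the complement: 329 − 180 = 149°

149°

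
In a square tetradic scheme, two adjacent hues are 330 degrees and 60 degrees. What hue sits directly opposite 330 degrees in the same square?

150°

A square tetradic scheme places four hues 90° apart; opposite corners are 180° apart.
330 + 180 = 510 → 510 − 360 = 150°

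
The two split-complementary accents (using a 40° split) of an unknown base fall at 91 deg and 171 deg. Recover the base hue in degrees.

The accents sit 40° either side of the complement, so the complement is their short-arc midpoint on the wheel.
Short-arc midpoint of 91° and 171°: 131°.
Base is 180° from the complement: 131 − 180 = -49 → -49 + 360 = 311°

311°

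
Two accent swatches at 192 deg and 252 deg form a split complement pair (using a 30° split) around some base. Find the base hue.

The accents sit 30° either side of the complement, so the complement is their short-arc midpoint on the wheel.
Short-arc midpoint of 192° and 252°: 222°.
Base is 180° from the complement: 222 − 180 = 42°

42°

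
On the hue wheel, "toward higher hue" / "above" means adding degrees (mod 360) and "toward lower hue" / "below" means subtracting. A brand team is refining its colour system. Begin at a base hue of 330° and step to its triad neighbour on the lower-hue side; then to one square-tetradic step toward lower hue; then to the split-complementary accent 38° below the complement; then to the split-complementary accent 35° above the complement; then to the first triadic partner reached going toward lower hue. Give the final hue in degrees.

330 − 120 = 210°   (triadic ↓)
210 − 90 = 120°   (square ↓)
120 + 142 = 262°   (split-comp 38° ↓)
262 + 215 = 477 → 477 − 360 = 117°   (split-comp 35° ↑)
117 − 120 = -3 → -3 + 360 = 357°   (triadic ↓)

357°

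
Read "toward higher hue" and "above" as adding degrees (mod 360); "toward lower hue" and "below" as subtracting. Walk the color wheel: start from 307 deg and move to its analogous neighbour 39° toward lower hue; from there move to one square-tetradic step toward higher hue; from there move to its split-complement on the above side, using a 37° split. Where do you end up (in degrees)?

215°

307 − 39 = 268°   (analog 39° ↓)
268 + 90 = 358°   (square ↑)
358 + 217 = 575 → 575 − 360 = 215°   (split-comp 37° ↑)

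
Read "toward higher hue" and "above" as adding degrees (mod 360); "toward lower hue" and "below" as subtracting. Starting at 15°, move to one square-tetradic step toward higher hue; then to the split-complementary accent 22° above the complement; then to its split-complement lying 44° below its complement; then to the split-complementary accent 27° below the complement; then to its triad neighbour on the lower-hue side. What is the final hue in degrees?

116°

+90° (square ↑): 15 + 90 = 105°
+202° (split-comp 22° ↑): 105 + 202 = 307°
+136° (split-comp 44° ↓): 307 + 136 = 443 → 443 − 360 = 83°
+153° (split-comp 27° ↓): 83 + 153 = 236°
−120° (triadic ↓): 236 − 120 = 116°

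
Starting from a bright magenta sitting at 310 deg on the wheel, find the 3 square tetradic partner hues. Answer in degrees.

A square tetradic scheme places four hues every 90°.
310 + 90 = 400 → 400 − 360 = 40°
310 + 180 = 490 → 490 − 360 = 130°
310 + 270 = 580 → 580 − 360 = 220°

40°, 130°, 220°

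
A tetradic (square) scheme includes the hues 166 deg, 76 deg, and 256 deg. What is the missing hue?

A square tetradic scheme places four hues every 90°.
The full set through 76° is {76°, 166°, 256°, 346°}.
Given {76°, 166°, 256°}, the missing hue is 346°.

346°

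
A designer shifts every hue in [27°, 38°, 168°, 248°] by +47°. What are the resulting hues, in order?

74°, 85°, 215°, 295°

27 + 47 = 74°
38 + 47 = 85°
168 + 47 = 215°
248 + 47 = 295°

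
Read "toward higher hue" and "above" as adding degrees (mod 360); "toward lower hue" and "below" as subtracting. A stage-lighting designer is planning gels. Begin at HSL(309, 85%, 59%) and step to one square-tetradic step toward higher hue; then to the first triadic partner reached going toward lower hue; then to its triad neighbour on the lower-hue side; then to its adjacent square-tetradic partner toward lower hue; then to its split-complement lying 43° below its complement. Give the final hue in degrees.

309 + 90 = 399 → 399 − 360 = 39°   (square ↑)
39 − 120 = -81 → -81 + 360 = 279°   (triadic ↓)
279 − 120 = 159°   (triadic ↓)
159 − 90 = 69°   (square ↓)
69 + 137 = 206°   (split-comp 43° ↓)

206°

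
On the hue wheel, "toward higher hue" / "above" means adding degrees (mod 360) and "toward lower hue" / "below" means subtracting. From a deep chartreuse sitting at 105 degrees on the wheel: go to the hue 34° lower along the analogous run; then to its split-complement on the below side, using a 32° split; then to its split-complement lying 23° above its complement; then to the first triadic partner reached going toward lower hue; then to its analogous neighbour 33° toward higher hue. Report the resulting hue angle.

335°

analog 34° ↓ −34°: 105 − 34 = 71°
split-comp 32° ↓ +148°: 71 + 148 = 219°
split-comp 23° ↑ +203°: 219 + 203 = 422 → 422 − 360 = 62°
triadic ↓ −120°: 62 − 120 = -58 → -58 + 360 = 302°
analog 33° ↑ +33°: 302 + 33 = 335°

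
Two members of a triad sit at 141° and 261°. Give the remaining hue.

21°

A triad spaces three hues 120° apart.
The full set is {21°, 141°, 261°}.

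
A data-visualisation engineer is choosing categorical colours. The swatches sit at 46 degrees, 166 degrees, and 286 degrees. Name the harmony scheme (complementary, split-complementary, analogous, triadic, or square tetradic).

triadic

Sort the hues: 46°, 166°, 286°.
Successive gaps around the wheel: 120°, 120°, 120°.
Three hues equally spaced 120° apart form a triad.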